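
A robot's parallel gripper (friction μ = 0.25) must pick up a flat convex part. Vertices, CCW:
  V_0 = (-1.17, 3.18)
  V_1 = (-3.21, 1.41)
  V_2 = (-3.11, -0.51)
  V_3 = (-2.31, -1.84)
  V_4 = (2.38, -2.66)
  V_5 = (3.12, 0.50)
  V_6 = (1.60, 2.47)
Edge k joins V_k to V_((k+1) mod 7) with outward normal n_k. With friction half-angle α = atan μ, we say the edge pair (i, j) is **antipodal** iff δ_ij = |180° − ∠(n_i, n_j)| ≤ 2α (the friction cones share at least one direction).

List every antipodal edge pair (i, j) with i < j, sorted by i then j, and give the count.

count = 3; pairs: (1,4), (2,5), (3,6)

α = atan 0.25 = 14.04°;  2α = 28.07°
n_0 = (-0.6554, +0.7553)
n_1 = (-0.9986, -0.0520)
n_2 = (-0.8569, -0.5154)
n_3 = (-0.1722, -0.9851)
n_4 = (+0.9737, -0.2280)
n_5 = (+0.7917, +0.6109)
n_6 = (+0.2483, +0.9687)
  (0,1): δ = 127.96°  ·
  (0,2): δ = 99.92°  ·
  (0,3): δ = 50.86°  ·
  (0,4): δ = 35.87°  ·
  (0,5): δ = 86.71°  ·
  (0,6): δ = 124.68°  ·
  (1,2): δ = 151.95°  ·
  (1,3): δ = 102.90°  ·
  (1,4): δ = 16.16°  ✓
  (1,5): δ = 34.67°  ·
  (1,6): δ = 72.64°  ·
  (2,3): δ = 130.94°  ·
  (2,4): δ = 44.21°  ·
  (2,5): δ = 6.63°  ✓
  (2,6): δ = 44.60°  ·
  (3,4): δ = 93.26°  ·
  (3,5): δ = 42.43°  ·
  (3,6): δ = 4.46°  ✓
  (4,5): δ = 129.17°  ·
  (4,6): δ = 91.20°  ·
  (5,6): δ = 142.03°  ·
antipodal pairs: 3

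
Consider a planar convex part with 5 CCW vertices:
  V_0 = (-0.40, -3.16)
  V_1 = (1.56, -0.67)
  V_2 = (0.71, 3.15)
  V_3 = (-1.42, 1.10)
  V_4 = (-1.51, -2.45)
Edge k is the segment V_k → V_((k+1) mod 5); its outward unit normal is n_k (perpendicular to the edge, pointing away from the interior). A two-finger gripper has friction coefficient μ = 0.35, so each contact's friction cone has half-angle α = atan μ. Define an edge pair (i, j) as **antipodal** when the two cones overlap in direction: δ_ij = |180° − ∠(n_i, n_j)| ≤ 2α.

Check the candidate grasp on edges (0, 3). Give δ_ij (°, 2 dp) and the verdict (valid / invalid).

α = atan 0.35 = 19.29°;  2α = 38.58°
edge 0: e_0 = (+1.96, +2.49);  n_0 = (+0.7858, -0.6185)
edge 3: e_3 = (-0.09, -3.55);  n_3 = (-0.9997, +0.0253)
∠(n_0, n_3) = 143.24°
δ = |180° − 143.24°| = 36.76°
36.76° ≤ 2α = 38.58°  →  valid

δ = 36.76°, valid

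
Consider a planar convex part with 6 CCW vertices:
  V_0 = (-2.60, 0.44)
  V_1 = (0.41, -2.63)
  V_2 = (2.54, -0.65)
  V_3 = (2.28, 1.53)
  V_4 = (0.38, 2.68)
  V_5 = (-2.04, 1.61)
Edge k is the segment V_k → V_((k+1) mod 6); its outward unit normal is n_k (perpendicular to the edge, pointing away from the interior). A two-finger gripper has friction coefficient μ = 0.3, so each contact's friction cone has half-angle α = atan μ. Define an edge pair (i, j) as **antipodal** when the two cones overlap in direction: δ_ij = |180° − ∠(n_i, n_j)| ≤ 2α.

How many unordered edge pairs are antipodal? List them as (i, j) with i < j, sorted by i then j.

α = atan 0.3 = 16.70°;  2α = 33.40°
n_0 = (-0.7141, -0.7001)
n_1 = (+0.6808, -0.7324)
n_2 = (+0.9930, +0.1184)
n_3 = (+0.5178, +0.8555)
n_4 = (-0.4044, +0.9146)
n_5 = (-0.9020, +0.4317)
  (0,1): δ = 91.52°  ·
  (0,2): δ = 37.63°  ·
  (0,3): δ = 14.38°  ✓
  (0,4): δ = 69.42°  ·
  (0,5): δ = 109.99°  ·
  (1,2): δ = 126.11°  ·
  (1,3): δ = 74.09°  ·
  (1,4): δ = 19.06°  ✓
  (1,5): δ = 21.51°  ✓
  (2,3): δ = 127.99°  ·
  (2,4): δ = 72.95°  ·
  (2,5): δ = 32.38°  ✓
  (3,4): δ = 124.96°  ·
  (3,5): δ = 84.39°  ·
  (4,5): δ = 139.43°  ·
antipodal pairs: 4

count = 4; pairs: (0,3), (1,4), (1,5), (2,5)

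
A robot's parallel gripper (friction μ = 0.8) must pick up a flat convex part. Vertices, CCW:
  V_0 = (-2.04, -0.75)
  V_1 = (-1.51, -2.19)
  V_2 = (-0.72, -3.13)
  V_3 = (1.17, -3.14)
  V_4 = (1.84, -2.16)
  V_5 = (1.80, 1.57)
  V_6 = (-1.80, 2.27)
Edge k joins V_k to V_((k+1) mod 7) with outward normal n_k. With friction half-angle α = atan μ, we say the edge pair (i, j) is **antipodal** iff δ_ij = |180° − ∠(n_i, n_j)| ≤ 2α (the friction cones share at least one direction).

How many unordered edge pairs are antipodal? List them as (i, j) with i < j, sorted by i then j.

α = atan 0.8 = 38.66°;  2α = 77.32°
n_0 = (-0.9385, -0.3454)
n_1 = (-0.7655, -0.6434)
n_2 = (-0.0053, -1.0000)
n_3 = (+0.8255, -0.5644)
n_4 = (+0.9999, +0.0107)
n_5 = (+0.1909, +0.9816)
n_6 = (-0.9969, +0.0792)
  (0,1): δ = 160.16°  ·
  (0,2): δ = 110.51°  ·
  (0,3): δ = 54.57°  ✓
  (0,4): δ = 19.59°  ✓
  (0,5): δ = 58.79°  ✓
  (0,6): δ = 155.25°  ·
  (1,2): δ = 130.35°  ·
  (1,3): δ = 74.40°  ✓
  (1,4): δ = 39.43°  ✓
  (1,5): δ = 38.95°  ✓
  (1,6): δ = 135.41°  ·
  (2,3): δ = 124.06°  ·
  (2,4): δ = 89.08°  ·
  (2,5): δ = 10.70°  ✓
  (2,6): δ = 85.76°  ·
  (3,4): δ = 145.03°  ·
  (3,5): δ = 66.64°  ✓
  (3,6): δ = 29.82°  ✓
  (4,5): δ = 101.62°  ·
  (4,6): δ = 5.16°  ✓
  (5,6): δ = 83.54°  ·
antipodal pairs: 10

count = 10; pairs: (0,3), (0,4), (0,5), (1,3), (1,4), (1,5), (2,5), (3,5), (3,6), (4,6)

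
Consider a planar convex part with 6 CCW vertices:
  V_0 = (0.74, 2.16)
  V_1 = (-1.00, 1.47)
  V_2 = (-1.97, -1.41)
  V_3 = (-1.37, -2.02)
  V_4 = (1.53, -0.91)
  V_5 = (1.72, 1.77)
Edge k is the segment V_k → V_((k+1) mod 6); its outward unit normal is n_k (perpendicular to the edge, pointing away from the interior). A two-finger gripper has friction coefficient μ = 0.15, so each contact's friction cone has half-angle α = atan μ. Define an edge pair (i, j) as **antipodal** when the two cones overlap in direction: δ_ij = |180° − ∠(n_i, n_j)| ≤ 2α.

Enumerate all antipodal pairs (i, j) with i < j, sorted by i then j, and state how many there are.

α = atan 0.15 = 8.53°;  2α = 17.06°
n_0 = (-0.3686, +0.9296)
n_1 = (-0.9477, +0.3192)
n_2 = (-0.7129, -0.7012)
n_3 = (+0.3575, -0.9339)
n_4 = (+0.9975, -0.0707)
n_5 = (+0.3698, +0.9291)
  (0,1): δ = 130.24°  ·
  (0,2): δ = 67.10°  ·
  (0,3): δ = 0.69°  ✓
  (0,4): δ = 64.31°  ·
  (0,5): δ = 136.67°  ·
  (1,2): δ = 116.86°  ·
  (1,3): δ = 50.44°  ·
  (1,4): δ = 14.56°  ✓
  (1,5): δ = 86.91°  ·
  (2,3): δ = 113.58°  ·
  (2,4): δ = 48.58°  ·
  (2,5): δ = 23.77°  ·
  (3,4): δ = 115.00°  ·
  (3,5): δ = 42.65°  ·
  (4,5): δ = 107.65°  ·
antipodal pairs: 2

count = 2; pairs: (0,3), (1,4)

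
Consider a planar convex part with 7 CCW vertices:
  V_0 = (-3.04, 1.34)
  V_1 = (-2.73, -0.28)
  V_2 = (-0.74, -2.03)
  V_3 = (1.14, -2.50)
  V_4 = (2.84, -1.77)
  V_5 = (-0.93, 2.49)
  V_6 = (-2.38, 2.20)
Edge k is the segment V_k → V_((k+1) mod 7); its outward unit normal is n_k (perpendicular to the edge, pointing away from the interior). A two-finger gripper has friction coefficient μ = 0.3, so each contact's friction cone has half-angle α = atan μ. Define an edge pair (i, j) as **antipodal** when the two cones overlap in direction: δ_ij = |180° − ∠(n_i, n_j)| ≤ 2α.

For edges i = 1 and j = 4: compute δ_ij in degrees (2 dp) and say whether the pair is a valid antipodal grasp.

δ = 7.16°, valid

α = atan 0.3 = 16.70°;  2α = 33.40°
edge 1: e_1 = (+1.99, -1.75);  n_1 = (-0.6604, -0.7509)
edge 4: e_4 = (-3.77, +4.26);  n_4 = (+0.7489, +0.6627)
∠(n_1, n_4) = 172.84°
δ = |180° − 172.84°| = 7.16°
7.16° ≤ 2α = 33.40°  →  valid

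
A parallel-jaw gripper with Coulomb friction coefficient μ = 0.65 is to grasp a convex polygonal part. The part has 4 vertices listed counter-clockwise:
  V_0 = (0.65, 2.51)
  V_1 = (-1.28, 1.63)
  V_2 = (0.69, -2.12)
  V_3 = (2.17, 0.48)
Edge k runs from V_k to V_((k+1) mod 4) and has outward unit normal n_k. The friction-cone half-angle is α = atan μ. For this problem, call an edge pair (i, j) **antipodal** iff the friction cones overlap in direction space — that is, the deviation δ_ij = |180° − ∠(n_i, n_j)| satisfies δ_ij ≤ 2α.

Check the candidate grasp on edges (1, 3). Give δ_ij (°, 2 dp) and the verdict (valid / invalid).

δ = 9.11°, valid

α = atan 0.65 = 33.02°;  2α = 66.05°
edge 1: e_1 = (+1.97, -3.75);  n_1 = (-0.8853, -0.4651)
edge 3: e_3 = (-1.52, +2.03);  n_3 = (+0.8005, +0.5994)
∠(n_1, n_3) = 170.89°
δ = |180° − 170.89°| = 9.11°
9.11° ≤ 2α = 66.05°  →  valid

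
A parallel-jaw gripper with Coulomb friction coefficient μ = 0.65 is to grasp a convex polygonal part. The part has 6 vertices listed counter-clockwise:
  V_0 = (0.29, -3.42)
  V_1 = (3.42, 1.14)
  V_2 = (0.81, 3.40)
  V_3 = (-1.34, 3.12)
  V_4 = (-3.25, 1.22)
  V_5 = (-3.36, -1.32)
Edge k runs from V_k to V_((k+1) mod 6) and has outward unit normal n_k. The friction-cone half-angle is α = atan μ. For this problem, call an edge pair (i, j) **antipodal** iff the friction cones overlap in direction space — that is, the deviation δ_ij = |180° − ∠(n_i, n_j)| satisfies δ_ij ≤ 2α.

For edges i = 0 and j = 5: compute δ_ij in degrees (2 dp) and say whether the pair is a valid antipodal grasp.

δ = 94.55°, invalid

α = atan 0.65 = 33.02°;  2α = 66.05°
edge 0: e_0 = (+3.13, +4.56);  n_0 = (+0.8245, -0.5659)
edge 5: e_5 = (+3.65, -2.10);  n_5 = (-0.4987, -0.8668)
∠(n_0, n_5) = 85.45°
δ = |180° − 85.45°| = 94.55°
94.55° > 2α = 66.05°  →  invalid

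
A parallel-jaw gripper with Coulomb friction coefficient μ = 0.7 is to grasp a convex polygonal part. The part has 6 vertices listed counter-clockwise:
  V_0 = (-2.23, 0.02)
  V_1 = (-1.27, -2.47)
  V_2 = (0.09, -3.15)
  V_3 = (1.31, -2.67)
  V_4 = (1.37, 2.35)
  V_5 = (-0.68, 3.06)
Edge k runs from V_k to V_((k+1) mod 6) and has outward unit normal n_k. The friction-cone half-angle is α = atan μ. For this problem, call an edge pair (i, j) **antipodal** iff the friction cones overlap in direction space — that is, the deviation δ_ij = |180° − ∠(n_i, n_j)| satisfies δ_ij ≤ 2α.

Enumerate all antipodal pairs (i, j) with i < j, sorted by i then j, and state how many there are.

count = 7; pairs: (0,3), (0,4), (1,3), (1,4), (2,4), (2,5), (3,5)

α = atan 0.7 = 34.99°;  2α = 69.98°
n_0 = (-0.9331, -0.3597)
n_1 = (-0.4472, -0.8944)
n_2 = (+0.3661, -0.9306)
n_3 = (+0.9999, -0.0120)
n_4 = (+0.3273, +0.9449)
n_5 = (-0.8909, +0.4542)
  (0,1): δ = 137.65°  ·
  (0,2): δ = 89.61°  ·
  (0,3): δ = 21.77°  ✓
  (0,4): δ = 49.81°  ✓
  (0,5): δ = 131.90°  ·
  (1,2): δ = 131.96°  ·
  (1,3): δ = 64.12°  ✓
  (1,4): δ = 7.46°  ✓
  (1,5): δ = 89.55°  ·
  (2,3): δ = 112.16°  ·
  (2,4): δ = 40.58°  ✓
  (2,5): δ = 41.51°  ✓
  (3,4): δ = 108.42°  ·
  (3,5): δ = 26.33°  ✓
  (4,5): δ = 97.91°  ·
antipodal pairs: 7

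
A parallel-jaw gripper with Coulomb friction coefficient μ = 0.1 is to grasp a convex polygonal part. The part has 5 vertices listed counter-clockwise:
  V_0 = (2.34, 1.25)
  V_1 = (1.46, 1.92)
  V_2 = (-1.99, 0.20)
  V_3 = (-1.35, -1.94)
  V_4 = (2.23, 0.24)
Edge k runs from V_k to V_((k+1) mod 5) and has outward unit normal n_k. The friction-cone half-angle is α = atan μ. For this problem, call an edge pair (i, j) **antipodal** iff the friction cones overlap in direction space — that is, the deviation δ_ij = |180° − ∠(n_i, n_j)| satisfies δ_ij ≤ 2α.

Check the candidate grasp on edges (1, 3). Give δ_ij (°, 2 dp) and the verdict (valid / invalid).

α = atan 0.1 = 5.71°;  2α = 11.42°
edge 1: e_1 = (-3.45, -1.72);  n_1 = (-0.4462, +0.8949)
edge 3: e_3 = (+3.58, +2.18);  n_3 = (+0.5201, -0.8541)
∠(n_1, n_3) = 175.16°
δ = |180° − 175.16°| = 4.84°
4.84° ≤ 2α = 11.42°  →  valid

δ = 4.84°, valid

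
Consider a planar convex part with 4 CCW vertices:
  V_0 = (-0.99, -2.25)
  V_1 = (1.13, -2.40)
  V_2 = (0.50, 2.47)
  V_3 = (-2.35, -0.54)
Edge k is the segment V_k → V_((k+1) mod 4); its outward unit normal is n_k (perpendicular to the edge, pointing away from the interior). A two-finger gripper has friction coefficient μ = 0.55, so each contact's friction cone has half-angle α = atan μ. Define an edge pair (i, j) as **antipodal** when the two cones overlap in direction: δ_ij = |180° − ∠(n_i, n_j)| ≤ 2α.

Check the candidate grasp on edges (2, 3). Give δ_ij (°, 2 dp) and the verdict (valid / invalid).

δ = 98.07°, invalid

α = atan 0.55 = 28.81°;  2α = 57.62°
edge 2: e_2 = (-2.85, -3.01);  n_2 = (-0.7261, +0.6875)
edge 3: e_3 = (+1.36, -1.71);  n_3 = (-0.7827, -0.6225)
∠(n_2, n_3) = 81.93°
δ = |180° − 81.93°| = 98.07°
98.07° > 2α = 57.62°  →  invalid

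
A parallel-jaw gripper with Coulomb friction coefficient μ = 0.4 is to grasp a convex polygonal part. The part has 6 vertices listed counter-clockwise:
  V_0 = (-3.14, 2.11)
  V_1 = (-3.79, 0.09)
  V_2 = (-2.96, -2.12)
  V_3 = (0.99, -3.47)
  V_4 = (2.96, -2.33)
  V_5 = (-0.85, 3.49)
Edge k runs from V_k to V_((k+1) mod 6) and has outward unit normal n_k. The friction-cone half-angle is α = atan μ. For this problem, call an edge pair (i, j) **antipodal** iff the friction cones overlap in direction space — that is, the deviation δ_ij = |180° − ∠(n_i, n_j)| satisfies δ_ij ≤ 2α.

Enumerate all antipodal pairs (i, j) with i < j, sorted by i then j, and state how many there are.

count = 4; pairs: (0,3), (1,4), (2,4), (3,5)

α = atan 0.4 = 21.80°;  2α = 43.60°
n_0 = (-0.9519, +0.3063)
n_1 = (-0.9362, -0.3516)
n_2 = (-0.3234, -0.9463)
n_3 = (+0.5009, -0.8655)
n_4 = (+0.8367, +0.5477)
n_5 = (-0.5161, +0.8565)
  (0,1): δ = 141.58°  ·
  (0,2): δ = 91.03°  ·
  (0,3): δ = 42.11°  ✓
  (0,4): δ = 51.05°  ·
  (0,5): δ = 138.91°  ·
  (1,2): δ = 129.45°  ·
  (1,3): δ = 80.53°  ·
  (1,4): δ = 12.63°  ✓
  (1,5): δ = 100.49°  ·
  (2,3): δ = 131.07°  ·
  (2,4): δ = 37.92°  ✓
  (2,5): δ = 49.94°  ·
  (3,4): δ = 86.85°  ·
  (3,5): δ = 1.02°  ✓
  (4,5): δ = 92.14°  ·
antipodal pairs: 4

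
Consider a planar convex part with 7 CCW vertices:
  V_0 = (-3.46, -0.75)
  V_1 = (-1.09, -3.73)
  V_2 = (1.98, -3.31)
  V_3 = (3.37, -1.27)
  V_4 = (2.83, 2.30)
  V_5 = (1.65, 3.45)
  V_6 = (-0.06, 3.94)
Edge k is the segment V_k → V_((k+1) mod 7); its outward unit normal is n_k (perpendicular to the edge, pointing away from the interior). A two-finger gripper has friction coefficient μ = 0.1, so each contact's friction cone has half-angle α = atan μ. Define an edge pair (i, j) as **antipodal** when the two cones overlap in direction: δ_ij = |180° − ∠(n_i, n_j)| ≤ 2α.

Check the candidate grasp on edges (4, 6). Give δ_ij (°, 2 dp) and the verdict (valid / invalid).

α = atan 0.1 = 5.71°;  2α = 11.42°
edge 4: e_4 = (-1.18, +1.15);  n_4 = (+0.6979, +0.7162)
edge 6: e_6 = (-3.40, -4.69);  n_6 = (-0.8096, +0.5869)
∠(n_4, n_6) = 98.32°
δ = |180° − 98.32°| = 81.68°
81.68° > 2α = 11.42°  →  invalid

δ = 81.68°, invalid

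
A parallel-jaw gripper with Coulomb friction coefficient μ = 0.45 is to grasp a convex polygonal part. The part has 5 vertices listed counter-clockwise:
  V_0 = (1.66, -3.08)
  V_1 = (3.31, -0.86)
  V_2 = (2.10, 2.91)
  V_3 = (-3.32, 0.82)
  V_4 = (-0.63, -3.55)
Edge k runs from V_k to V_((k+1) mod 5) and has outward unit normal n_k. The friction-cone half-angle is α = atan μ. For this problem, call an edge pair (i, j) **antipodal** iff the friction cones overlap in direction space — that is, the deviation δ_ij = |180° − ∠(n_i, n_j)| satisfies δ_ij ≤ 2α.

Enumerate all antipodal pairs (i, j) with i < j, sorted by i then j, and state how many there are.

count = 3; pairs: (0,2), (1,3), (2,4)

α = atan 0.45 = 24.23°;  2α = 48.46°
n_0 = (+0.8026, -0.5965)
n_1 = (+0.9522, +0.3056)
n_2 = (-0.3598, +0.9330)
n_3 = (-0.8516, -0.5242)
n_4 = (+0.2010, -0.9796)
  (0,1): δ = 125.58°  ·
  (0,2): δ = 32.29°  ✓
  (0,3): δ = 68.24°  ·
  (0,4): δ = 138.22°  ·
  (1,2): δ = 86.71°  ·
  (1,3): δ = 13.82°  ✓
  (1,4): δ = 83.80°  ·
  (2,3): δ = 79.47°  ·
  (2,4): δ = 9.49°  ✓
  (3,4): δ = 110.02°  ·
antipodal pairs: 3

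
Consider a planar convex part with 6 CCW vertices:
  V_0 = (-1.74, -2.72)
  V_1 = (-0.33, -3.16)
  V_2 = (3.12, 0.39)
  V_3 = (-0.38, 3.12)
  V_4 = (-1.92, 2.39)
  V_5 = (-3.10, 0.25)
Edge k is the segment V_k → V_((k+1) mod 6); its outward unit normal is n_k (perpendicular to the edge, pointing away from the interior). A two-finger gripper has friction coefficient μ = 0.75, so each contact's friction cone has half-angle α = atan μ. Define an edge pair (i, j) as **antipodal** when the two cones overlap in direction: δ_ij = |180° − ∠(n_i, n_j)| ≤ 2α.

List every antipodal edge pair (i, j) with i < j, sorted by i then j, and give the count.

α = atan 0.75 = 36.87°;  2α = 73.74°
n_0 = (-0.2979, -0.9546)
n_1 = (+0.7171, -0.6969)
n_2 = (+0.6150, +0.7885)
n_3 = (-0.4283, +0.9036)
n_4 = (-0.8757, +0.4829)
n_5 = (-0.9092, -0.4163)
  (0,1): δ = 116.85°  ·
  (0,2): δ = 20.62°  ✓
  (0,3): δ = 42.69°  ✓
  (0,4): δ = 78.46°  ·
  (0,5): δ = 131.93°  ·
  (1,2): δ = 83.77°  ·
  (1,3): δ = 20.46°  ✓
  (1,4): δ = 15.31°  ✓
  (1,5): δ = 68.79°  ✓
  (2,3): δ = 116.68°  ·
  (2,4): δ = 80.92°  ·
  (2,5): δ = 27.44°  ✓
  (3,4): δ = 144.23°  ·
  (3,5): δ = 90.76°  ·
  (4,5): δ = 126.52°  ·
antipodal pairs: 6

count = 6; pairs: (0,2), (0,3), (1,3), (1,4), (1,5), (2,5)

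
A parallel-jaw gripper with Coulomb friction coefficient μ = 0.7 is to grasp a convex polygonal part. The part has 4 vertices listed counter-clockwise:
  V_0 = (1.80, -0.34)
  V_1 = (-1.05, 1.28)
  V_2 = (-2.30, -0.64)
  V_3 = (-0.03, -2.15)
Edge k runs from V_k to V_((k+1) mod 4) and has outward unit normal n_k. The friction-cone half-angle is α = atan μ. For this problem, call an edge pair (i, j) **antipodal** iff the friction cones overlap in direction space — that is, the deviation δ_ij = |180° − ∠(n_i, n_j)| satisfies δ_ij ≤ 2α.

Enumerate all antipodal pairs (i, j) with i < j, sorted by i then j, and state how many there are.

count = 2; pairs: (0,2), (1,3)

α = atan 0.7 = 34.99°;  2α = 69.98°
n_0 = (+0.4942, +0.8694)
n_1 = (-0.8380, +0.5456)
n_2 = (-0.5539, -0.8326)
n_3 = (+0.7032, -0.7110)
  (0,1): δ = 93.45°  ·
  (0,2): δ = 4.02°  ✓
  (0,3): δ = 74.30°  ·
  (1,2): δ = 90.57°  ·
  (1,3): δ = 12.25°  ✓
  (2,3): δ = 101.68°  ·
antipodal pairs: 2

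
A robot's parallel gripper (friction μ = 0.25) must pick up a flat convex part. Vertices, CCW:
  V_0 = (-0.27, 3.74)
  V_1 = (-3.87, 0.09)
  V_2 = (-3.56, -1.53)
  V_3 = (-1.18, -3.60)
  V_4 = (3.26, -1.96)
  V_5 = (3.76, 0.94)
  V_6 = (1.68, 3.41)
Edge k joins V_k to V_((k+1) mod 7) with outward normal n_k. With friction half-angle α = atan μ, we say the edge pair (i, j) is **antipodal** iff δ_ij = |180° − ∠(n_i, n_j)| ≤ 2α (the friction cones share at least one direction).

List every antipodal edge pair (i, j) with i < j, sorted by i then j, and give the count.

count = 3; pairs: (0,3), (1,4), (2,5)

α = atan 0.25 = 14.04°;  2α = 28.07°
n_0 = (-0.7120, +0.7022)
n_1 = (-0.9822, -0.1879)
n_2 = (-0.6563, -0.7545)
n_3 = (+0.3465, -0.9381)
n_4 = (+0.9855, -0.1699)
n_5 = (+0.7649, +0.6441)
n_6 = (+0.1669, +0.9860)
  (0,1): δ = 124.56°  ·
  (0,2): δ = 86.41°  ·
  (0,3): δ = 25.12°  ✓
  (0,4): δ = 34.82°  ·
  (0,5): δ = 84.71°  ·
  (0,6): δ = 125.00°  ·
  (1,2): δ = 141.85°  ·
  (1,3): δ = 80.56°  ·
  (1,4): δ = 20.62°  ✓
  (1,5): δ = 29.27°  ·
  (1,6): δ = 69.56°  ·
  (2,3): δ = 118.71°  ·
  (2,4): δ = 58.77°  ·
  (2,5): δ = 8.88°  ✓
  (2,6): δ = 31.41°  ·
  (3,4): δ = 120.06°  ·
  (3,5): δ = 70.17°  ·
  (3,6): δ = 29.88°  ·
  (4,5): δ = 130.12°  ·
  (4,6): δ = 89.82°  ·
  (5,6): δ = 139.71°  ·
antipodal pairs: 3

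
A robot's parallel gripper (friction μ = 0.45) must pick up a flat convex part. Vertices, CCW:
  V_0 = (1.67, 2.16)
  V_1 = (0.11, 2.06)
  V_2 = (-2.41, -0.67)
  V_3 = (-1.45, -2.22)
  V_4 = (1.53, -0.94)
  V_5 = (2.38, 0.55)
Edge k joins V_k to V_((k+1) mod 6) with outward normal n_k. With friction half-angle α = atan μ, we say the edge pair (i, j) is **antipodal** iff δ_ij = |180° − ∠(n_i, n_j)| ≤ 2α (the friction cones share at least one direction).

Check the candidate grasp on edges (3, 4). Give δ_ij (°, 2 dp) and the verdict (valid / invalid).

α = atan 0.45 = 24.23°;  2α = 48.46°
edge 3: e_3 = (+2.98, +1.28);  n_3 = (+0.3947, -0.9188)
edge 4: e_4 = (+0.85, +1.49);  n_4 = (+0.8686, -0.4955)
∠(n_3, n_4) = 37.05°
δ = |180° − 37.05°| = 142.95°
142.95° > 2α = 48.46°  →  invalid

δ = 142.95°, invalid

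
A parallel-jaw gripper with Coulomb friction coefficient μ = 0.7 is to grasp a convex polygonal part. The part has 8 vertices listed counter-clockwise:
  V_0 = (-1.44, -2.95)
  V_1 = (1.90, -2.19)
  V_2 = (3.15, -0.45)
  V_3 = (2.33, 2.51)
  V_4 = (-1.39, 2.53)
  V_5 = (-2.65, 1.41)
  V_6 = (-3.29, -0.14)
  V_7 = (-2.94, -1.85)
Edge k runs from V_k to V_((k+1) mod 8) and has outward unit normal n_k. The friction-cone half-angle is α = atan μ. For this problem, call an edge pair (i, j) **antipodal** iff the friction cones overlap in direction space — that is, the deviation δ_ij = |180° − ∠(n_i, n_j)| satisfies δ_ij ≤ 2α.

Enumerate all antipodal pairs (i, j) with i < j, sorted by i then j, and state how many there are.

count = 12; pairs: (0,3), (0,4), (0,5), (1,3), (1,4), (1,5), (1,6), (2,4), (2,5), (2,6), (2,7), (3,7)

α = atan 0.7 = 34.99°;  2α = 69.98°
n_0 = (+0.2219, -0.9751)
n_1 = (+0.8122, -0.5834)
n_2 = (+0.9637, +0.2670)
n_3 = (+0.0054, +1.0000)
n_4 = (-0.6644, +0.7474)
n_5 = (-0.9243, +0.3816)
n_6 = (-0.9797, -0.2005)
n_7 = (-0.5914, -0.8064)
  (0,1): δ = 138.51°  ·
  (0,2): δ = 87.33°  ·
  (0,3): δ = 13.13°  ✓
  (0,4): δ = 28.81°  ✓
  (0,5): δ = 54.75°  ✓
  (0,6): δ = 88.75°  ·
  (0,7): δ = 130.93°  ·
  (1,2): δ = 128.82°  ·
  (1,3): δ = 54.61°  ✓
  (1,4): δ = 12.67°  ✓
  (1,5): δ = 13.26°  ✓
  (1,6): δ = 47.26°  ✓
  (1,7): δ = 89.44°  ·
  (2,3): δ = 105.79°  ·
  (2,4): δ = 63.85°  ✓
  (2,5): δ = 37.92°  ✓
  (2,6): δ = 3.92°  ✓
  (2,7): δ = 38.26°  ✓
  (3,4): δ = 138.06°  ·
  (3,5): δ = 112.13°  ·
  (3,6): δ = 78.12°  ·
  (3,7): δ = 35.95°  ✓
  (4,5): δ = 154.07°  ·
  (4,6): δ = 120.07°  ·
  (4,7): δ = 77.89°  ·
  (5,6): δ = 146.00°  ·
  (5,7): δ = 103.82°  ·
  (6,7): δ = 137.82°  ·
antipodal pairs: 12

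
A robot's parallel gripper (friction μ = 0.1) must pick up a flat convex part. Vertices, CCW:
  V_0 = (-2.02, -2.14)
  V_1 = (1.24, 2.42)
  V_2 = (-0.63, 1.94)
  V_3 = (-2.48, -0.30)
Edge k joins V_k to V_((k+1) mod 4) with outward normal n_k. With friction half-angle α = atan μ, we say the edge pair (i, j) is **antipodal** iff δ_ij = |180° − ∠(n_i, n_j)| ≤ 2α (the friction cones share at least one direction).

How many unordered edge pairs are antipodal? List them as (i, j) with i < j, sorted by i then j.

count = 1; pairs: (0,2)

α = atan 0.1 = 5.71°;  2α = 11.42°
n_0 = (+0.8135, -0.5816)
n_1 = (-0.2486, +0.9686)
n_2 = (-0.7710, +0.6368)
n_3 = (-0.9701, -0.2425)
  (0,1): δ = 40.04°  ·
  (0,2): δ = 3.99°  ✓
  (0,3): δ = 49.60°  ·
  (1,2): δ = 143.95°  ·
  (1,3): δ = 90.36°  ·
  (2,3): δ = 126.41°  ·
antipodal pairs: 1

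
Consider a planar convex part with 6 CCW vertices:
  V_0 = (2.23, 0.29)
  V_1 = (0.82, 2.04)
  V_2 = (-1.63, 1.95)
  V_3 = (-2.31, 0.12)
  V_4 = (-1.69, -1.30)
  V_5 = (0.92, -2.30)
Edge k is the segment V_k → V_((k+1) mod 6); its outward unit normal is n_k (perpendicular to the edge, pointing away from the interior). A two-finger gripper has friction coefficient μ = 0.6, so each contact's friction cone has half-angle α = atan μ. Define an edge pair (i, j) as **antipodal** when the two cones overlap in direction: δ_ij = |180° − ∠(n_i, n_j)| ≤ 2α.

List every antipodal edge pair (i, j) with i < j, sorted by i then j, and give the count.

α = atan 0.6 = 30.96°;  2α = 61.93°
n_0 = (+0.7787, +0.6274)
n_1 = (-0.0367, +0.9993)
n_2 = (-0.9374, +0.3483)
n_3 = (-0.9165, -0.4001)
n_4 = (-0.3578, -0.9338)
n_5 = (+0.8924, -0.4513)
  (0,1): δ = 126.76°  ·
  (0,2): δ = 59.24°  ✓
  (0,3): δ = 15.27°  ✓
  (0,4): δ = 30.18°  ✓
  (0,5): δ = 114.31°  ·
  (1,2): δ = 112.49°  ·
  (1,3): δ = 68.52°  ·
  (1,4): δ = 23.07°  ✓
  (1,5): δ = 61.07°  ✓
  (2,3): δ = 136.03°  ·
  (2,4): δ = 90.58°  ·
  (2,5): δ = 6.45°  ✓
  (3,4): δ = 134.55°  ·
  (3,5): δ = 50.42°  ✓
  (4,5): δ = 95.87°  ·
antipodal pairs: 7

count = 7; pairs: (0,2), (0,3), (0,4), (1,4), (1,5), (2,5), (3,5)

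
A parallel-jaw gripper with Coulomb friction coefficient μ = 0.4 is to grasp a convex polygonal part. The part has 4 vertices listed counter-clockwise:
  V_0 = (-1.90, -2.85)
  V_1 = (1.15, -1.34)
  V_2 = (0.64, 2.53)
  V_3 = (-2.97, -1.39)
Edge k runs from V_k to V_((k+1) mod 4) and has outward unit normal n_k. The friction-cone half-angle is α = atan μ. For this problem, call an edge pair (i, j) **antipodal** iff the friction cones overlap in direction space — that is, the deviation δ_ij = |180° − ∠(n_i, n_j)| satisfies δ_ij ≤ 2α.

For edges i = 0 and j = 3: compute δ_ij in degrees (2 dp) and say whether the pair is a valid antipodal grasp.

δ = 99.90°, invalid

α = atan 0.4 = 21.80°;  2α = 43.60°
edge 0: e_0 = (+3.05, +1.51);  n_0 = (+0.4437, -0.8962)
edge 3: e_3 = (+1.07, -1.46);  n_3 = (-0.8066, -0.5911)
∠(n_0, n_3) = 80.10°
δ = |180° − 80.10°| = 99.90°
99.90° > 2α = 43.60°  →  invalid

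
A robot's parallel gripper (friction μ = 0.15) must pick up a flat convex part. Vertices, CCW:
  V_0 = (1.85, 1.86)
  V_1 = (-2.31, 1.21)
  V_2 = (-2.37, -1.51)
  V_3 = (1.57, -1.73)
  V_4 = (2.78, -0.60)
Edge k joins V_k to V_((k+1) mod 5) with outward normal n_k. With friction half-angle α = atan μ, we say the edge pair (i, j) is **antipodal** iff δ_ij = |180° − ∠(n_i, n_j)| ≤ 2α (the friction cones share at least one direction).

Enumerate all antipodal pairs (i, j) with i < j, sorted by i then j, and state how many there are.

count = 1; pairs: (0,2)

α = atan 0.15 = 8.53°;  2α = 17.06°
n_0 = (-0.1544, +0.9880)
n_1 = (-0.9998, +0.0221)
n_2 = (-0.0558, -0.9984)
n_3 = (+0.6825, -0.7309)
n_4 = (+0.9354, +0.3536)
  (0,1): δ = 100.14°  ·
  (0,2): δ = 12.08°  ✓
  (0,3): δ = 34.16°  ·
  (0,4): δ = 101.83°  ·
  (1,2): δ = 91.93°  ·
  (1,3): δ = 45.69°  ·
  (1,4): δ = 21.97°  ·
  (2,3): δ = 133.76°  ·
  (2,4): δ = 66.10°  ·
  (3,4): δ = 112.33°  ·
antipodal pairs: 1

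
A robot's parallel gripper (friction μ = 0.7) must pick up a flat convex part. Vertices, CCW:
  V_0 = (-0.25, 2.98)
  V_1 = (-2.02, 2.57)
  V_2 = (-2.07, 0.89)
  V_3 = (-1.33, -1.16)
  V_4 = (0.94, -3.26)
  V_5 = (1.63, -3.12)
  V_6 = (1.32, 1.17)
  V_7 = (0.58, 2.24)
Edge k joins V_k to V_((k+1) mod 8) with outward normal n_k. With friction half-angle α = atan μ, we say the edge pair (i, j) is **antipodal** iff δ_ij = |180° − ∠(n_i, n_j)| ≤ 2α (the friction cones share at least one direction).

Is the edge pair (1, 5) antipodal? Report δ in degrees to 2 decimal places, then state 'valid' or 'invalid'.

δ = 5.84°, valid

α = atan 0.7 = 34.99°;  2α = 69.98°
edge 1: e_1 = (-0.05, -1.68);  n_1 = (-0.9996, +0.0297)
edge 5: e_5 = (-0.31, +4.29);  n_5 = (+0.9974, +0.0721)
∠(n_1, n_5) = 174.16°
δ = |180° − 174.16°| = 5.84°
5.84° ≤ 2α = 69.98°  →  valid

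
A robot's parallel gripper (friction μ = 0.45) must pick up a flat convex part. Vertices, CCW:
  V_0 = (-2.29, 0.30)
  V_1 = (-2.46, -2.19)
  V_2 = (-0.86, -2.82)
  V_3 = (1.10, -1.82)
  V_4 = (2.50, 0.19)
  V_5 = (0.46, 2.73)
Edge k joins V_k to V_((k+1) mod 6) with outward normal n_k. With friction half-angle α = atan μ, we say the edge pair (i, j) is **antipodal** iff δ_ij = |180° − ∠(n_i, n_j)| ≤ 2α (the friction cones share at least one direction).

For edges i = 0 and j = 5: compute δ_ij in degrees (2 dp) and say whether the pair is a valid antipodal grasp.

δ = 135.37°, invalid

α = atan 0.45 = 24.23°;  2α = 48.46°
edge 0: e_0 = (-0.17, -2.49);  n_0 = (-0.9977, +0.0681)
edge 5: e_5 = (-2.75, -2.43);  n_5 = (-0.6622, +0.7494)
∠(n_0, n_5) = 44.63°
δ = |180° − 44.63°| = 135.37°
135.37° > 2α = 48.46°  →  invalid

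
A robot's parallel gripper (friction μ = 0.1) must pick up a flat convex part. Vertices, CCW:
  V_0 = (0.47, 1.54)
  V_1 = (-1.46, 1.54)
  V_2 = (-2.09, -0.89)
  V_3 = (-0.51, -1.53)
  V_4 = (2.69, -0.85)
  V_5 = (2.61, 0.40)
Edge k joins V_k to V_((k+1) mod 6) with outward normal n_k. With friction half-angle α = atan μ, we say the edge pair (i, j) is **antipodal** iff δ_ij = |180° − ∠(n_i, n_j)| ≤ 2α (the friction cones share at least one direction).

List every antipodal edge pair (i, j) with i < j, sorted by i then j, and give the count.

α = atan 0.1 = 5.71°;  2α = 11.42°
n_0 = (+0.0000, +1.0000)
n_1 = (-0.9680, +0.2510)
n_2 = (-0.3754, -0.9268)
n_3 = (+0.2079, -0.9782)
n_4 = (+0.9980, +0.0639)
n_5 = (+0.4702, +0.8826)
  (0,1): δ = 104.53°  ·
  (0,2): δ = 22.05°  ·
  (0,3): δ = 12.00°  ·
  (0,4): δ = 93.66°  ·
  (0,5): δ = 151.96°  ·
  (1,2): δ = 97.52°  ·
  (1,3): δ = 63.47°  ·
  (1,4): δ = 18.20°  ·
  (1,5): δ = 76.49°  ·
  (2,3): δ = 145.95°  ·
  (2,4): δ = 64.29°  ·
  (2,5): δ = 5.99°  ✓
  (3,4): δ = 98.33°  ·
  (3,5): δ = 40.04°  ·
  (4,5): δ = 121.71°  ·
antipodal pairs: 1

count = 1; pairs: (2,5)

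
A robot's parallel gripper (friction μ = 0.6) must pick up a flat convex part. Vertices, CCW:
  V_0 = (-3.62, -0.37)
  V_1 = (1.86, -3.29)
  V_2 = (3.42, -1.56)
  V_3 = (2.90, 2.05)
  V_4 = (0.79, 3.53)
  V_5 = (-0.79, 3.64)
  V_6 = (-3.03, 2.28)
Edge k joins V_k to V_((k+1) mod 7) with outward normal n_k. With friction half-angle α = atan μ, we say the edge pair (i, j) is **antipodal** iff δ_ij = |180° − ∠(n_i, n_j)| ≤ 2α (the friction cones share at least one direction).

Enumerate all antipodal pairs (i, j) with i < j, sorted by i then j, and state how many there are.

count = 8; pairs: (0,2), (0,3), (0,4), (0,5), (1,4), (1,5), (1,6), (2,6)

α = atan 0.6 = 30.96°;  2α = 61.93°
n_0 = (-0.4703, -0.8825)
n_1 = (+0.7427, -0.6697)
n_2 = (+0.9898, +0.1426)
n_3 = (+0.5742, +0.8187)
n_4 = (+0.0695, +0.9976)
n_5 = (-0.5190, +0.8548)
n_6 = (-0.9761, +0.2173)
  (0,1): δ = 103.99°  ·
  (0,2): δ = 53.75°  ✓
  (0,3): δ = 7.00°  ✓
  (0,4): δ = 24.07°  ✓
  (0,5): δ = 59.31°  ✓
  (0,6): δ = 105.50°  ·
  (1,2): δ = 129.76°  ·
  (1,3): δ = 83.00°  ·
  (1,4): δ = 51.94°  ✓
  (1,5): δ = 16.69°  ✓
  (1,6): δ = 29.49°  ✓
  (2,3): δ = 133.24°  ·
  (2,4): δ = 102.18°  ·
  (2,5): δ = 66.93°  ·
  (2,6): δ = 20.75°  ✓
  (3,4): δ = 148.94°  ·
  (3,5): δ = 113.69°  ·
  (3,6): δ = 67.51°  ·
  (4,5): δ = 144.75°  ·
  (4,6): δ = 98.57°  ·
  (5,6): δ = 133.82°  ·
antipodal pairs: 8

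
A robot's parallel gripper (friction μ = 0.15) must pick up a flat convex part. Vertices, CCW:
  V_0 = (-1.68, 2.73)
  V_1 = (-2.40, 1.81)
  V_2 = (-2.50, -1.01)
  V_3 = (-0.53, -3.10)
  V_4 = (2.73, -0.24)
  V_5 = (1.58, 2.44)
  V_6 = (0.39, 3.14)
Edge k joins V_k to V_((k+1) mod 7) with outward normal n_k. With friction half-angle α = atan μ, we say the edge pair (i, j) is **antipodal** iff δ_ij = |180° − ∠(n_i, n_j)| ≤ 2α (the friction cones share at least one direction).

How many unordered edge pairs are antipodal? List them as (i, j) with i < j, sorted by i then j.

count = 2; pairs: (0,3), (2,5)

α = atan 0.15 = 8.53°;  2α = 17.06°
n_0 = (-0.7875, +0.6163)
n_1 = (-0.9994, +0.0354)
n_2 = (-0.7277, -0.6859)
n_3 = (+0.6595, -0.7517)
n_4 = (+0.9190, +0.3943)
n_5 = (+0.5070, +0.8619)
n_6 = (-0.1943, +0.9809)
  (0,1): δ = 143.98°  ·
  (0,2): δ = 98.65°  ·
  (0,3): δ = 10.69°  ✓
  (0,4): δ = 61.27°  ·
  (0,5): δ = 97.58°  ·
  (0,6): δ = 139.25°  ·
  (1,2): δ = 134.66°  ·
  (1,3): δ = 46.71°  ·
  (1,4): δ = 25.26°  ·
  (1,5): δ = 61.57°  ·
  (1,6): δ = 103.23°  ·
  (2,3): δ = 92.05°  ·
  (2,4): δ = 20.08°  ·
  (2,5): δ = 16.23°  ✓
  (2,6): δ = 57.90°  ·
  (3,4): δ = 108.04°  ·
  (3,5): δ = 71.73°  ·
  (3,6): δ = 30.06°  ·
  (4,5): δ = 143.69°  ·
  (4,6): δ = 102.02°  ·
  (5,6): δ = 138.33°  ·
antipodal pairs: 2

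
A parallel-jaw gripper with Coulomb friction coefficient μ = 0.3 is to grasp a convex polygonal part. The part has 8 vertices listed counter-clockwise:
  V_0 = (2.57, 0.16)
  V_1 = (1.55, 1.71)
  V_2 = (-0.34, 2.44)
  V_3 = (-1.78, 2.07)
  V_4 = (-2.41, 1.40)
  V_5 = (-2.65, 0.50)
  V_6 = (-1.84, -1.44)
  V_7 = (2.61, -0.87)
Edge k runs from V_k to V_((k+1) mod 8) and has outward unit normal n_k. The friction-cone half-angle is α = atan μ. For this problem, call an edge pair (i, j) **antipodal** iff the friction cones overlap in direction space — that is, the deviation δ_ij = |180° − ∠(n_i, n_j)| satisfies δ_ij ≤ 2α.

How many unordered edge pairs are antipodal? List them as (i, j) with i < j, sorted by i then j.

α = atan 0.3 = 16.70°;  2α = 33.40°
n_0 = (+0.8354, +0.5497)
n_1 = (+0.3603, +0.9328)
n_2 = (-0.2489, +0.9685)
n_3 = (-0.7285, +0.6850)
n_4 = (-0.9662, +0.2577)
n_5 = (-0.9228, -0.3853)
n_6 = (+0.1271, -0.9919)
n_7 = (+0.9992, +0.0388)
  (0,1): δ = 144.47°  ·
  (0,2): δ = 108.94°  ·
  (0,3): δ = 76.59°  ·
  (0,4): δ = 48.28°  ·
  (0,5): δ = 10.69°  ✓
  (0,6): δ = 63.95°  ·
  (0,7): δ = 148.88°  ·
  (1,2): δ = 144.47°  ·
  (1,3): δ = 112.12°  ·
  (1,4): δ = 83.81°  ·
  (1,5): δ = 46.22°  ·
  (1,6): δ = 28.42°  ✓
  (1,7): δ = 113.34°  ·
  (2,3): δ = 147.65°  ·
  (2,4): δ = 119.34°  ·
  (2,5): δ = 81.75°  ·
  (2,6): δ = 7.11°  ✓
  (2,7): δ = 77.81°  ·
  (3,4): δ = 151.69°  ·
  (3,5): δ = 114.10°  ·
  (3,6): δ = 39.46°  ·
  (3,7): δ = 45.46°  ·
  (4,5): δ = 142.41°  ·
  (4,6): δ = 67.77°  ·
  (4,7): δ = 17.16°  ✓
  (5,6): δ = 105.36°  ·
  (5,7): δ = 20.44°  ✓
  (6,7): δ = 95.08°  ·
antipodal pairs: 5

count = 5; pairs: (0,5), (1,6), (2,6), (4,7), (5,7)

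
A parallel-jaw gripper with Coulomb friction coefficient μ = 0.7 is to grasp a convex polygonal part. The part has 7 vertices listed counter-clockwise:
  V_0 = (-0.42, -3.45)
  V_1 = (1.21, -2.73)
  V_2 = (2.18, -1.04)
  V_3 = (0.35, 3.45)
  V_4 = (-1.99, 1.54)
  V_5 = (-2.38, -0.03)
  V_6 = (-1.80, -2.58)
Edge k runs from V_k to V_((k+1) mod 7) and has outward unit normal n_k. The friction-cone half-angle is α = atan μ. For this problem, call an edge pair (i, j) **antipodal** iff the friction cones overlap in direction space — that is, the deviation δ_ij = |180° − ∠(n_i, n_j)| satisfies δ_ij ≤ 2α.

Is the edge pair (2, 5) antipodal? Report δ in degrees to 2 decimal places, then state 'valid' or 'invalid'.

δ = 9.36°, valid

α = atan 0.7 = 34.99°;  2α = 69.98°
edge 2: e_2 = (-1.83, +4.49);  n_2 = (+0.9260, +0.3774)
edge 5: e_5 = (+0.58, -2.55);  n_5 = (-0.9751, -0.2218)
∠(n_2, n_5) = 170.64°
δ = |180° − 170.64°| = 9.36°
9.36° ≤ 2α = 69.98°  →  valid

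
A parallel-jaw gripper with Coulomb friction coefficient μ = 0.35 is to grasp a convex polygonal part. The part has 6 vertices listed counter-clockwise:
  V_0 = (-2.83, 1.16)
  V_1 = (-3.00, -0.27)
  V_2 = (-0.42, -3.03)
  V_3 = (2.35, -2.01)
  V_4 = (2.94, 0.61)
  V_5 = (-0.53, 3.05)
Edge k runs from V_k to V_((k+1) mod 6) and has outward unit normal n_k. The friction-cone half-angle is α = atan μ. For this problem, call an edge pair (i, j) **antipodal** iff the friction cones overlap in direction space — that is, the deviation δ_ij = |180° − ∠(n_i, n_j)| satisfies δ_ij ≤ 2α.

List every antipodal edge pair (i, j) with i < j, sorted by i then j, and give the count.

α = atan 0.35 = 19.29°;  2α = 38.58°
n_0 = (-0.9930, +0.1180)
n_1 = (-0.7305, -0.6829)
n_2 = (+0.3455, -0.9384)
n_3 = (+0.9756, -0.2197)
n_4 = (+0.5752, +0.8180)
n_5 = (-0.6349, +0.7726)
  (0,1): δ = 130.15°  ·
  (0,2): δ = 63.01°  ·
  (0,3): δ = 5.91°  ✓
  (0,4): δ = 61.67°  ·
  (0,5): δ = 136.19°  ·
  (1,2): δ = 112.85°  ·
  (1,3): δ = 55.76°  ·
  (1,4): δ = 11.82°  ✓
  (1,5): δ = 86.34°  ·
  (2,3): δ = 122.91°  ·
  (2,4): δ = 55.33°  ·
  (2,5): δ = 19.20°  ✓
  (3,4): δ = 112.42°  ·
  (3,5): δ = 37.90°  ✓
  (4,5): δ = 105.47°  ·
antipodal pairs: 4

count = 4; pairs: (0,3), (1,4), (2,5), (3,5)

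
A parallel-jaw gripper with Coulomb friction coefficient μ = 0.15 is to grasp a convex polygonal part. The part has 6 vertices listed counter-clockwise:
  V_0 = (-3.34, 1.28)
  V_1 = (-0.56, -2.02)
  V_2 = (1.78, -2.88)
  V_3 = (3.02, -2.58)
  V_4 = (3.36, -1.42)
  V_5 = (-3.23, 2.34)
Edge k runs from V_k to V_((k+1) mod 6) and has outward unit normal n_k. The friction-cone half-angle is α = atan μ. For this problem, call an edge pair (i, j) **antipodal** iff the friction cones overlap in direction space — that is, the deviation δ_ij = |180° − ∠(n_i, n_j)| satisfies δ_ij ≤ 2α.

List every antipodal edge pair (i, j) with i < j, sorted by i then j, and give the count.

α = atan 0.15 = 8.53°;  2α = 17.06°
n_0 = (-0.7648, -0.6443)
n_1 = (-0.3450, -0.9386)
n_2 = (+0.2352, -0.9720)
n_3 = (+0.9596, -0.2813)
n_4 = (+0.4956, +0.8686)
n_5 = (-0.9947, +0.1032)
  (0,1): δ = 150.29°  ·
  (0,2): δ = 116.51°  ·
  (0,3): δ = 56.45°  ·
  (0,4): δ = 20.18°  ·
  (0,5): δ = 133.96°  ·
  (1,2): δ = 146.22°  ·
  (1,3): δ = 86.16°  ·
  (1,4): δ = 9.53°  ✓
  (1,5): δ = 104.25°  ·
  (2,3): δ = 119.94°  ·
  (2,4): δ = 43.31°  ·
  (2,5): δ = 70.47°  ·
  (3,4): δ = 103.37°  ·
  (3,5): δ = 10.41°  ✓
  (4,5): δ = 66.22°  ·
antipodal pairs: 2

count = 2; pairs: (1,4), (3,5)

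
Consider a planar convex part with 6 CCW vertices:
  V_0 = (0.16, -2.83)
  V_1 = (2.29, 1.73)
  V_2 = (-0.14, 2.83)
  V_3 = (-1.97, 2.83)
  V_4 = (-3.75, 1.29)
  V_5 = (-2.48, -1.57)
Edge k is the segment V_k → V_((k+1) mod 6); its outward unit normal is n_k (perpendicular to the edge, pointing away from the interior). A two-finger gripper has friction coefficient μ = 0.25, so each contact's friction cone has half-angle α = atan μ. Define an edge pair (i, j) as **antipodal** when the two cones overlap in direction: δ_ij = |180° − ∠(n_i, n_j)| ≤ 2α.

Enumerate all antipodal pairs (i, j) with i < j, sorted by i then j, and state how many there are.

count = 3; pairs: (0,3), (1,5), (2,5)

α = atan 0.25 = 14.04°;  2α = 28.07°
n_0 = (+0.9060, -0.4232)
n_1 = (+0.4124, +0.9110)
n_2 = (+0.0000, +1.0000)
n_3 = (-0.6543, +0.7562)
n_4 = (-0.9139, -0.4058)
n_5 = (-0.4307, -0.9025)
  (0,1): δ = 89.32°  ·
  (0,2): δ = 64.96°  ·
  (0,3): δ = 24.10°  ✓
  (0,4): δ = 48.98°  ·
  (0,5): δ = 89.52°  ·
  (1,2): δ = 155.64°  ·
  (1,3): δ = 114.78°  ·
  (1,4): δ = 41.70°  ·
  (1,5): δ = 1.16°  ✓
  (2,3): δ = 139.13°  ·
  (2,4): δ = 66.06°  ·
  (2,5): δ = 25.51°  ✓
  (3,4): δ = 106.92°  ·
  (3,5): δ = 66.38°  ·
  (4,5): δ = 139.46°  ·
antipodal pairs: 3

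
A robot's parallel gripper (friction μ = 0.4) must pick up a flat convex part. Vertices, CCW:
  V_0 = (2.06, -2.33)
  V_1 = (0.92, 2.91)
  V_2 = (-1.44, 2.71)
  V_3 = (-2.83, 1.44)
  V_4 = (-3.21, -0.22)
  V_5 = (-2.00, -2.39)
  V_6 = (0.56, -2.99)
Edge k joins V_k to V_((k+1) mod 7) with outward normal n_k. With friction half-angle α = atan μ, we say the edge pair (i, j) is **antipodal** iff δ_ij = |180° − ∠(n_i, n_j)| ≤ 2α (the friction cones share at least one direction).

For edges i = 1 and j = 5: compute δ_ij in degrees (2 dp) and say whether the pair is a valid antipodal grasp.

α = atan 0.4 = 21.80°;  2α = 43.60°
edge 1: e_1 = (-2.36, -0.20);  n_1 = (-0.0844, +0.9964)
edge 5: e_5 = (+2.56, -0.60);  n_5 = (-0.2282, -0.9736)
∠(n_1, n_5) = 161.97°
δ = |180° − 161.97°| = 18.03°
18.03° ≤ 2α = 43.60°  →  valid

δ = 18.03°, valid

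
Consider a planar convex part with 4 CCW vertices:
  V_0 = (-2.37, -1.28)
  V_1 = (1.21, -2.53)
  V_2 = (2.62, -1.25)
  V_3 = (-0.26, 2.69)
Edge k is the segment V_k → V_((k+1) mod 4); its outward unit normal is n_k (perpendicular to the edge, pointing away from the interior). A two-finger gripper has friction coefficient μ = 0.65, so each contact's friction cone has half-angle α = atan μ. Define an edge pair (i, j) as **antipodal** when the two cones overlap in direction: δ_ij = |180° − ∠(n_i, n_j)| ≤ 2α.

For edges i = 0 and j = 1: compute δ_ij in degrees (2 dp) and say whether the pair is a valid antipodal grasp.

α = atan 0.65 = 33.02°;  2α = 66.05°
edge 0: e_0 = (+3.58, -1.25);  n_0 = (-0.3296, -0.9441)
edge 1: e_1 = (+1.41, +1.28);  n_1 = (+0.6721, -0.7404)
∠(n_0, n_1) = 61.48°
δ = |180° − 61.48°| = 118.52°
118.52° > 2α = 66.05°  →  invalid

δ = 118.52°, invalid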